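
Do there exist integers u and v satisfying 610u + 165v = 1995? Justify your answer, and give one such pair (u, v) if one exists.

u = 3, v = 1

gcd(610, 165) = 5, and 5 divides 1995, so integer solutions exist.
Dividing through by 5 reduces the equation to 122u + 33v = 399.
Dividing repeatedly: 122 = 3·33 + 23, 33 = 1·23 + 10, 23 = 2·10 + 3, 10 = 3·3 + 1, 3 = 3·1 + 0.
Back-substituting, 1 = 10 − 3·3 = 10 − 3·(23 − 2·10) = −3·23 + 7·10 = −3·23 + 7·(33 − 1·23) = 7·33 − 10·23 = 7·33 − 10·(122 − 3·33) = −10·122 + 37·33; that is, 122·(-10) + 33·37 = 1.
Scaling by 399 gives the particular solution (u, v) = (-3990, 14763).
Shifting by a multiple of (33, −122) keeps it a solution: u = -3990 + 121·33 = 3, v = 14763 − 121·122 = 1.
Indeed 610·3 + 165·1 = 1830 + 165 = 1995.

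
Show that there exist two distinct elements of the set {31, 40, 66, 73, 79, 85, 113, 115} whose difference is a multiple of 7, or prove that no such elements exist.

The pair (31, 66) works.

31 mod 7 = 3 and 66 mod 7 = 3, so 66 − 31 = 35 = 5·7.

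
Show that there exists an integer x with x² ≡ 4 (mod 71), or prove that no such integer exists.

x = 2

Take x = 2. Then 2² = 4, and since 0 ≤ 4 < 71 this is already reduced: 2² ≡ 4 (mod 71).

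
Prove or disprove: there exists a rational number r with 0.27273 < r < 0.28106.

Multiplying by 18: 18·0.27273 = 4.90914 and 18·0.28106 = 5.05908, so the integer 5 lies strictly between them.
Dividing back, 0.27273 < 5/18 < 0.28106, and 5/18 is rational.

r = 5/18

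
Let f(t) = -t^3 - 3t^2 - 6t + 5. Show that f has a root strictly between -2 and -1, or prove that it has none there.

No.

Evaluate at the endpoints: f(-2) = 13, f(-1) = 9 — same sign (positive).
f'(t) = -3t^2 - 6t - 6 has discriminant (-6)² − 4·(-3)·(-6) = -36 < 0, so f' has no real roots and is negative for every real t.
So f is strictly decreasing; between -2 and -1 its values lie between f(-2) = 13 and f(-1) = 9, all positive. Therefore f has no root in (-2, -1).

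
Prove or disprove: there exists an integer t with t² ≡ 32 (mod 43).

Apply Euler's criterion with the prime 43: 32 is a quadratic residue iff 32^21 ≡ 1 (mod 43), and a non-residue iff it is ≡ −1.
Repeated squaring mod 43: 32^2 = 1024 ≡ 35; 32^4 ≡ 35² = 1225 ≡ 21; 32^8 ≡ 21² = 441 ≡ 11; 32^16 ≡ 11² = 121 ≡ 35.
Since 21 = 16 + 4 + 1, 32^21 ≡ 35 · 21 · 32; multiplying out mod 43: 35·21 = 735 ≡ 4, then 4·32 = 128 ≡ 42. Thus 32^21 ≡ 42 ≡ −1 (mod 43).
By Euler's criterion 32 is a quadratic non-residue mod 43: no t satisfies t² ≡ 32 (mod 43).

There is no such integer.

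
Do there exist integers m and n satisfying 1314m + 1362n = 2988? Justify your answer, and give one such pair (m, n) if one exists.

m = 108, n = -102

Every value of 1314m + 1362n is a multiple of gcd(1314, 1362) = 6; since 6 ∣ 2988, solutions exist.
Dividing through by 6 reduces the equation to 219m + 227n = 498.
Run the Euclidean algorithm on 227 and 219: 227 = 1·219 + 8, 219 = 27·8 + 3, 8 = 2·3 + 2, 3 = 1·2 + 1, 2 = 2·1 + 0.
Working back up the chain: 1 = 3 − 1·2 = 3 − (8 − 2·3) = −8 + 3·3 = −8 + 3·(219 − 27·8) = 3·219 − 82·8 = 3·219 − 82·(227 − 1·219) = −82·227 + 85·219. So 219·85 + 227·(-82) = 1.
Times 498: 219·42330 + 227·(-40836) = 498, so (42330, -40836) solves it.
The general solution is m = 42330 + 227k, n = -40836 − 219k; taking k = -186 gives the smaller pair m = 108, n = -102.
Check: 1314·108 + 1362·(-102) = 141912 − 138924 = 2988. ✓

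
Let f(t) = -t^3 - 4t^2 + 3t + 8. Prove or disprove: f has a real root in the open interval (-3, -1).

Such a root exists.

f(-3) = -10 and f(-1) = 2, which have opposite signs.
f is continuous everywhere (it is a polynomial), in particular on [-3, -1].
By the Intermediate Value Theorem f must vanish at some point of (-3, -1).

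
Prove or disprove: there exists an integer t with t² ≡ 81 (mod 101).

t = 9

Take t = 9. Then 9² = 81, and since 0 ≤ 81 < 101 this is already reduced: 9² ≡ 81 (mod 101).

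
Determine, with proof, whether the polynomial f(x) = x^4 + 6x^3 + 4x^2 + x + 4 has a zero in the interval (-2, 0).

f(-2) = -14 and f(0) = 4, which have opposite signs.
As a polynomial, f is continuous on every closed interval.
By the Intermediate Value Theorem f must vanish at some point of (-2, 0).

Yes, f has a root in the interval.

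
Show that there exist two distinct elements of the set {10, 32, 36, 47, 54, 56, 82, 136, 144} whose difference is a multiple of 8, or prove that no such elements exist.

Both 10 and 82 leave remainder 2 on division by 8; their difference 72 = 9·8 is a multiple of 8.

The pair (10, 82) works.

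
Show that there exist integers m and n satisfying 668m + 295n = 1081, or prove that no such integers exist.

m = 237, n = -533

668 and 295 are coprime, so 668m + 295n ranges over all of ℤ.
Dividing repeatedly: 668 = 2·295 + 78, 295 = 3·78 + 61, 78 = 1·61 + 17, 61 = 3·17 + 10, 17 = 1·10 + 7, 10 = 1·7 + 3, 7 = 2·3 + 1, 3 = 3·1 + 0.
Unwinding: 1 = 7 − 2·3 = 7 − 2·(10 − 1·7) = −2·10 + 3·7 = −2·10 + 3·(17 − 1·10) = 3·17 − 5·10 = 3·17 − 5·(61 − 3·17) = −5·61 + 18·17 = −5·61 + 18·(78 − 1·61) = 18·78 − 23·61 = 18·78 − 23·(295 − 3·78) = −23·295 + 87·78 = −23·295 + 87·(668 − 2·295) = 87·668 − 197·295, i.e. 668·87 + 295·(-197) = 1.
Times 1081: 668·94047 + 295·(-212957) = 1081, so (94047, -212957) solves it.
The general solution is m = 94047 + 295k, n = -212957 − 668k; taking k = -318 gives the smaller pair m = 237, n = -533.
Indeed 668·237 + 295·(-533) = 158316 − 157235 = 1081.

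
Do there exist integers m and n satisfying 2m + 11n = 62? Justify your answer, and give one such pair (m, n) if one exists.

Since gcd(2, 11) = 1, every integer is an integer combination of 2 and 11.
Euclidean algorithm: 11 = 5·2 + 1, 2 = 2·1 + 0.
Working back up the chain: 1 = 11 − 5·2. So 2·(-5) + 11·1 = 1.
Times 62: 2·(-310) + 11·62 = 62, so (-310, 62) solves it.
Shifting by a multiple of (11, −2) keeps it a solution: m = -310 + 29·11 = 9, n = 62 − 29·2 = 4.
Check: 2·9 + 11·4 = 18 + 44 = 62. ✓

m = 9, n = 4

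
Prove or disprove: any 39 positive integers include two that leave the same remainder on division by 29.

Each integer lies in one of the 29 residue classes modulo 29.
With 39 integers and only 29 classes, the pigeonhole principle forces two of them, say a and b, into the same class.
So a and b have equal remainders mod 29, which is exactly what was to be shown.

Yes, this is always true.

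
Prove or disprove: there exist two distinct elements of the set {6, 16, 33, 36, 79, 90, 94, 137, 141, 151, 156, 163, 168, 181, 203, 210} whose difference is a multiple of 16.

There is no such pair.

Reduce each element modulo 16: 6↦6, 16↦0, 33↦1, 36↦4, 79↦15, 90↦10, 94↦14, 137↦9, 141↦13, 151↦7, 156↦12, 163↦3, 168↦8, 181↦5, 203↦11, 210↦2.
These 16 residues are pairwise different, hence no difference of two elements is divisible by 16.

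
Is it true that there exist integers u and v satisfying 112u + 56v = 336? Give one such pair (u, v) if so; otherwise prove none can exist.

Since gcd(112, 56) = 56 and 336 = 56·6, Bézout's identity guarantees a solution.
Dividing through by 56 reduces the equation to 2u + 1v = 6.
The coefficient of v is 1, so setting u = 0 and v = 6 already solves it.
Indeed 112·0 + 56·6 = 0 + 336 = 336.

u = 0, v = 6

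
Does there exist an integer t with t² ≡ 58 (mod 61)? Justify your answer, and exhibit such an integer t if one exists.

t = 27 works: 27² = 729, and 729 − 58 = 671 = 11·61.

t = 27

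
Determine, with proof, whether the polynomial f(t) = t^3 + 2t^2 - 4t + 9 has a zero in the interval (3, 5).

f(3) = 42 and f(5) = 164, both positive, so a sign-change argument is unavailable; we show f keeps this sign on the whole interval.
Substitute t = 3 + u, where 0 < u < 2 on the interval. Expanding, f(3 + u) = u^3 + 11u^2 + 35u + 42.
All 4 nonzero coefficients of this polynomial in u are positive; hence for u > 0 the value is a sum of positive terms (the constant 42 among them).
So f is strictly positive on (3, 5); no root exists in the interval.

f has no root in that interval.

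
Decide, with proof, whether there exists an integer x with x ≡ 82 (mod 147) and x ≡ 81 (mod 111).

Both moduli are multiples of 3 = gcd(147, 111), so any solution would satisfy x ≡ 82 and x ≡ 81 modulo 3 simultaneously.
These are incompatible: 82 − 81 = 1 is not divisible by 3.
So no integer satisfies both congruences.

No such integer exists.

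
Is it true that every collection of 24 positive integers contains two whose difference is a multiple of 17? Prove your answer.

Yes, this is always true.

Each integer lies in one of the 17 residue classes modulo 17.
With 24 integers and only 17 classes, the pigeonhole principle forces two of them, say a and b, into the same class.
Their difference a − b is then a multiple of 17.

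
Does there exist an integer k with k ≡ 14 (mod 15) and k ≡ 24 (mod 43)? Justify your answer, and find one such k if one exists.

k = 239

gcd(15, 43) = 1, so the Chinese Remainder Theorem guarantees exactly one residue class mod 645 satisfying both.
Write k = 14 + 15t and require 14 + 15t ≡ 24 (mod 43), i.e. 15t ≡ 10 (mod 43).
Since 15·23 = 345 = 8·43 + 1, the inverse of 15 mod 43 is 23.
Multiplying by 23: t ≡ 23·10 = 230 ≡ 15 (mod 43).
Taking t = 15 gives k = 14 + 15·15 = 239.
Indeed 239 ≡ 14 (mod 15) and 239 ≡ 24 (mod 43).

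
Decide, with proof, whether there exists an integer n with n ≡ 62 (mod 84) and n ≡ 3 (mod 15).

No, no such integer exists.

Both moduli are multiples of 3 = gcd(84, 15), so any solution would satisfy n ≡ 62 and n ≡ 3 modulo 3 simultaneously.
These are incompatible: 62 − 3 = 59 is not divisible by 3.
Therefore no such n exists.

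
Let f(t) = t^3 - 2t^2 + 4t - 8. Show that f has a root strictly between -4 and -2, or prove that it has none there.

Evaluate at the endpoints: f(-4) = -120, f(-2) = -32 — same sign (negative).
f'(t) = 3t^2 - 4t + 4 has discriminant (-4)² − 4·3·4 = -32 < 0, so f' has no real roots and is positive for every real t.
Hence f is strictly increasing on ℝ, and in particular on [-4, -2]. A strictly monotone function with same-sign endpoint values stays negative on the whole interval, so f has no zero in (-4, -2).

f has no root in that interval.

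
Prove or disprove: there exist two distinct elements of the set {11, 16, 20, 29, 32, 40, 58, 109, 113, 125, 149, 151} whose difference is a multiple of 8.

Both 16 and 32 leave remainder 0 on division by 8; their difference 16 = 2·8 is a multiple of 8.

The pair (16, 32) works.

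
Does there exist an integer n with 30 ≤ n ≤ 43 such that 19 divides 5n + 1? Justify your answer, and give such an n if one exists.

n = 34

Scanning upward from n = 30 gives 151, 156, 161, 166, none divisible by 19. n = 34 works, since 5·34 + 1 = 171 = 9·19.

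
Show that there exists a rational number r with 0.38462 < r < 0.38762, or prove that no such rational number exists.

Look for a denominator N such that an integer falls strictly between N·0.38462 and N·0.38762. N = 31 works: 31·0.38462 = 11.92322 < 12 < 12.01622 = 31·0.38762.
Hence 12/31 is a rational number with 0.38462 < 12/31 < 0.38762.

r = 12/31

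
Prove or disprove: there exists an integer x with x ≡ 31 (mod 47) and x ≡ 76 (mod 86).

gcd(47, 86) = 1, so the Chinese Remainder Theorem guarantees exactly one residue class mod 4042 satisfying both.
Write x = 31 + 47t and require 31 + 47t ≡ 76 (mod 86), i.e. 47t ≡ 45 (mod 86).
Note 47·11 = 517 ≡ 1 (mod 86) (as 517 − 1 = 6·86), so 47⁻¹ ≡ 11.
Multiplying by 11: t ≡ 11·45 = 495 ≡ 65 (mod 86).
Taking t = 65 gives x = 31 + 47·65 = 3086.
Indeed 3086 ≡ 31 (mod 47) and 3086 ≡ 76 (mod 86).

x = 3086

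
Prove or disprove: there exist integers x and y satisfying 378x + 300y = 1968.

x = 6, y = -1

Since gcd(378, 300) = 6 and 1968 = 6·328, Bézout's identity guarantees a solution.
Dividing through by 6 reduces the equation to 63x + 50y = 328.
Dividing repeatedly: 63 = 1·50 + 13, 50 = 3·13 + 11, 13 = 1·11 + 2, 11 = 5·2 + 1, 2 = 2·1 + 0.
Back-substituting, 1 = 11 − 5·2 = 11 − 5·(13 − 1·11) = −5·13 + 6·11 = −5·13 + 6·(50 − 3·13) = 6·50 − 23·13 = 6·50 − 23·(63 − 1·50) = −23·63 + 29·50; that is, 63·(-23) + 50·29 = 1.
Scaling by 328 gives the particular solution (x, y) = (-7544, 9512).
Shifting by a multiple of (50, −63) keeps it a solution: x = -7544 + 151·50 = 6, y = 9512 − 151·63 = -1.
Indeed 378·6 + 300·(-1) = 2268 − 300 = 1968.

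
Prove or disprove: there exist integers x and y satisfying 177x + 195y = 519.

gcd(177, 195) = 3, and 3 divides 519, so integer solutions exist.
Dividing through by 3 reduces the equation to 59x + 65y = 173.
Run the Euclidean algorithm on 65 and 59: 65 = 1·59 + 6, 59 = 9·6 + 5, 6 = 1·5 + 1, 5 = 5·1 + 0.
Back-substituting, 1 = 6 − 1·5 = 6 − (59 − 9·6) = −59 + 10·6 = −59 + 10·(65 − 1·59) = 10·65 − 11·59; that is, 59·(-11) + 65·10 = 1.
Scaling by 173 gives the particular solution (x, y) = (-1903, 1730).
The general solution is x = -1903 + 65k, y = 1730 − 59k; taking k = 30 gives the smaller pair x = 47, y = -40.
Check: 177·47 + 195·(-40) = 8319 − 7800 = 519. ✓

x = 47, y = -40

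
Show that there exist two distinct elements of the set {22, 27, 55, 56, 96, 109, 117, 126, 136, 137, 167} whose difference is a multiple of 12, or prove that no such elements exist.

Reduce each element modulo 12: 22↦10, 27↦3, 55↦7, 56↦8, 96↦0, 109↦1, 117↦9, 126↦6, 136↦4, 137↦5, 167↦11.
These 11 residues are pairwise different, hence no difference of two elements is divisible by 12.

There is no such pair.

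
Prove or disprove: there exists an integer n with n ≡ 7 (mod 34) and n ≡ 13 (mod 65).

n = 143

The moduli 34 and 65 are coprime, so by the Chinese Remainder Theorem a unique solution modulo 2210 exists.
Write n = 7 + 34t and require 7 + 34t ≡ 13 (mod 65), i.e. 34t ≡ 6 (mod 65).
Invert 34 mod 65 by the Euclidean algorithm: 65 = 1·34 + 31, 34 = 1·31 + 3, 31 = 10·3 + 1, 3 = 3·1 + 0; back-substituting, 1 = 31 − 10·3 = 31 − 10·(34 − 1·31) = −10·34 + 11·31 = −10·34 + 11·(65 − 1·34) = 11·65 − 21·34. Hence 34·(-21) ≡ 1, so 34⁻¹ ≡ -21 ≡ 44 (mod 65).
Therefore t ≡ 44·6 = 264 ≡ 4 (mod 65).
With t = 4: n = 7 + 34·4 = 143.
Indeed 143 ≡ 7 (mod 34) and 143 ≡ 13 (mod 65).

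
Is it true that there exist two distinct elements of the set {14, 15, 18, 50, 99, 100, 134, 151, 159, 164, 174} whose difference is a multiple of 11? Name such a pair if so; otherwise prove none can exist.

Two integers differ by a multiple of 11 exactly when they have the same residue mod 11. The residues are 14↦3, 15↦4, 18↦7, 50↦6, 99↦0, 100↦1, 134↦2, 151↦8, 159↦5, 164↦10, 174↦9.
No residue repeats among the 11 elements, so no pair has difference ≡ 0 (mod 11).

No such pair exists.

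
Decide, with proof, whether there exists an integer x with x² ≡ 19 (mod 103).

Take x = 15. Then 15² = 225 = 2·103 + 19, so 15² ≡ 19 (mod 103).

x = 15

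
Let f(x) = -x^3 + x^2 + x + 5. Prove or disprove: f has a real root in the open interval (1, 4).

Yes, f has a root in the interval.

f(1) = 6 and f(4) = -39, which have opposite signs.
As a polynomial, f is continuous on every closed interval.
By the Intermediate Value Theorem f must vanish at some point of (1, 4).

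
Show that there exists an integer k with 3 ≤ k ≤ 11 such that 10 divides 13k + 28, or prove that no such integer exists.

k = 4

At k = 4 we get 13·4 + 28 = 80, and 80 = 10·8.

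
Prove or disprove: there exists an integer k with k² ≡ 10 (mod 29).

29 is prime, so by Euler's criterion 10 is a square mod 29 iff 10^((29−1)/2) = 10^14 ≡ 1 (mod 29).
Repeated squaring mod 29: 10^2 = 100 ≡ 13; 10^4 ≡ 13² = 169 ≡ 24; 10^8 ≡ 24² = 576 ≡ 25.
Since 14 = 8 + 4 + 2, 10^14 ≡ 25 · 24 · 13; multiplying out mod 29: 25·24 = 600 ≡ 20, then 20·13 = 260 ≡ 28. Thus 10^14 ≡ 28 ≡ −1 (mod 29).
By Euler's criterion 10 is a quadratic non-residue mod 29: no k satisfies k² ≡ 10 (mod 29).

No such integer exists.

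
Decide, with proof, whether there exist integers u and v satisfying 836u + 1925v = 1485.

gcd(836, 1925) = 11, and 11 divides 1485, so integer solutions exist.
Dividing through by 11 reduces the equation to 76u + 175v = 135.
Dividing repeatedly: 175 = 2·76 + 23, 76 = 3·23 + 7, 23 = 3·7 + 2, 7 = 3·2 + 1, 2 = 2·1 + 0.
Working back up the chain: 1 = 7 − 3·2 = 7 − 3·(23 − 3·7) = −3·23 + 10·7 = −3·23 + 10·(76 − 3·23) = 10·76 − 33·23 = 10·76 − 33·(175 − 2·76) = −33·175 + 76·76. So 76·76 + 175·(-33) = 1.
Multiplying through by 135: u = 76·135 = 10260, v = (-33)·135 = -4455 is a solution.
The general solution is u = 10260 + 175k, v = -4455 − 76k; taking k = -58 gives the smaller pair u = 110, v = -47.
Check: 836·110 + 1925·(-47) = 91960 − 90475 = 1485. ✓

u = 110, v = -47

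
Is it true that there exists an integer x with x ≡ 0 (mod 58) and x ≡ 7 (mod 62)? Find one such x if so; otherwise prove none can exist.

There is no such integer.

gcd(58, 62) = 2. If x ≡ 0 (mod 58) and x ≡ 7 (mod 62), then x ≡ 0 (mod 2) and x ≡ 7 (mod 2).
These are incompatible: 0 − 7 = -7 is not divisible by 2.
Hence the system has no solution.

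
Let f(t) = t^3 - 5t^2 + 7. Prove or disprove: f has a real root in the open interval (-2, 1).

Yes, f has a root in the interval.

f(-2) = -21 and f(1) = 3, which have opposite signs.
f is continuous everywhere (it is a polynomial), in particular on [-2, 1].
By the Intermediate Value Theorem, f takes the value 0 somewhere in the open interval.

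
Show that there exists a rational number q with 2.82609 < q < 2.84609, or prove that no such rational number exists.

q = 17/6

Look for a denominator N such that an integer falls strictly between N·2.82609 and N·2.84609. N = 6 works: 6·2.82609 = 16.95654 < 17 < 17.07654 = 6·2.84609.
Hence 17/6 is a rational number with 2.82609 < 17/6 < 2.84609.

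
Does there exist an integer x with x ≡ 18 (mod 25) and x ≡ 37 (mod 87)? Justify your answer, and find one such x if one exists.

x = 1168

The moduli 25 and 87 are coprime, so by the Chinese Remainder Theorem a unique solution modulo 2175 exists.
Any solution of the first congruence is x = 18 + 25t; substituting into the second, 25t ≡ 37 − 18 ≡ 19 (mod 87).
Since 25·7 = 175 = 2·87 + 1, the inverse of 25 mod 87 is 7.
Therefore t ≡ 7·19 = 133 ≡ 46 (mod 87).
Taking t = 46 gives x = 18 + 25·46 = 1168.
Check: 1168 mod 25 = 18, 1168 mod 87 = 37. ✓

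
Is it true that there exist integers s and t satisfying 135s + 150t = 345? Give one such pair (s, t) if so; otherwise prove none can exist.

s = 7, t = -4

gcd(135, 150) = 15, and 15 divides 345, so integer solutions exist.
Dividing through by 15 reduces the equation to 9s + 10t = 23.
Euclidean algorithm: 10 = 1·9 + 1, 9 = 9·1 + 0.
Unwinding: 1 = 10 − 1·9, i.e. 9·(-1) + 10·1 = 1.
Times 23: 9·(-23) + 10·23 = 23, so (-23, 23) solves it.
Adding 3·10 to s and subtracting 3·9 from t gives the tidier solution (7, -4).
Check: 135·7 + 150·(-4) = 945 − 600 = 345. ✓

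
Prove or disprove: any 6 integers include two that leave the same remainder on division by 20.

No, the set {35, 36, 37, 38, 39, 40} is a counterexample.

Take the 6 consecutive integers 35, 36, …, 40: their residues mod 20 are all distinct because 6 ≤ 20.
Hence this collection has no pair with equal remainders mod 20, disproving the claim.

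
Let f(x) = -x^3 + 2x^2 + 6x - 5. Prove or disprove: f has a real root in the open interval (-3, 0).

f(-3) = 22 and f(0) = -5, which have opposite signs.
As a polynomial, f is continuous on every closed interval.
By the Intermediate Value Theorem f must vanish at some point of (-3, 0).

Such a root exists.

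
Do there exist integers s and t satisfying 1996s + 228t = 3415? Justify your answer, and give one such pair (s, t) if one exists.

gcd(1996, 228) = 4, so every integer of the form 1996s + 228t is a multiple of 4.
However 3415 leaves remainder 3 on division by 4.
So the equation is unsolvable over ℤ.

No, no such integers exist.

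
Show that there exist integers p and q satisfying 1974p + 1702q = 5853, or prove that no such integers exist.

Both 1974 and 1702 are divisible by gcd(1974, 1702) = 2, hence so is any combination 1974p + 1702q.
But 5853 = 2·2926 + 1, so 2 ∤ 5853.
Hence no integers p, q satisfy the equation.

No, no such integers exist.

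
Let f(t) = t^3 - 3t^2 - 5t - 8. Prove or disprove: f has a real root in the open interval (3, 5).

Yes, f has a root in the interval.

f(3) = -23 and f(5) = 17, which have opposite signs.
As a polynomial, f is continuous on every closed interval.
By the Intermediate Value Theorem f must vanish at some point of (3, 5).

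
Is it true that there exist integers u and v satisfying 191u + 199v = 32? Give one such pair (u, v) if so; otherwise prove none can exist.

u = 195, v = -187

Since gcd(191, 199) = 1, every integer is an integer combination of 191 and 199.
Run the Euclidean algorithm on 199 and 191: 199 = 1·191 + 8, 191 = 23·8 + 7, 8 = 1·7 + 1, 7 = 7·1 + 0.
Unwinding: 1 = 8 − 1·7 = 8 − (191 − 23·8) = −191 + 24·8 = −191 + 24·(199 − 1·191) = 24·199 − 25·191, i.e. 191·(-25) + 199·24 = 1.
Multiplying through by 32: u = (-25)·32 = -800, v = 24·32 = 768 is a solution.
Shifting by a multiple of (199, −191) keeps it a solution: u = -800 + 5·199 = 195, v = 768 − 5·191 = -187.
Indeed 191·195 + 199·(-187) = 37245 − 37213 = 32.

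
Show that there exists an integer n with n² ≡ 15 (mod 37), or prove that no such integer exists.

There is no such integer.

Apply Euler's criterion with the prime 37: 15 is a quadratic residue iff 15^18 ≡ 1 (mod 37), and a non-residue iff it is ≡ −1.
Squaring successively (mod 37): 15^2 = 225 ≡ 3; 15^4 ≡ 3² = 9 ≡ 9; 15^8 ≡ 9² = 81 ≡ 7; 15^16 ≡ 7² = 49 ≡ 12.
Since 18 = 16 + 2, 15^18 ≡ 12 · 3; multiplying out mod 37: 12·3 = 36 ≡ 36. Thus 15^18 ≡ 36 ≡ −1 (mod 37).
By Euler's criterion 15 is a quadratic non-residue mod 37: no n satisfies n² ≡ 15 (mod 37).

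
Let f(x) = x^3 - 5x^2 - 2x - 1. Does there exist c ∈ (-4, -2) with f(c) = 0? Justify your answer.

f has no root in that interval.

f(-4) = -137 and f(-2) = -25, both negative, so a sign-change argument is unavailable; we show f keeps this sign on the whole interval.
Substitute x = -2 − u, where 0 < u < 2 on the interval. Expanding, f(-2 − u) = -u^3 - 11u^2 - 30u - 25.
All 4 nonzero coefficients of this polynomial in u are negative; hence for u > 0 the value is a sum of negative terms (the constant -25 among them).
So f is strictly negative on (-4, -2); no root exists in the interval.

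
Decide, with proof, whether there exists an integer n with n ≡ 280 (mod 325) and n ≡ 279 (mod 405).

No such integer exists.

Reduce both congruences modulo 5, which divides 325 and 405: they say n ≡ 280 (mod 5) and n ≡ 279 (mod 5).
But 280 mod 5 = 0 while 279 mod 5 = 4, a contradiction.
Hence the system has no solution.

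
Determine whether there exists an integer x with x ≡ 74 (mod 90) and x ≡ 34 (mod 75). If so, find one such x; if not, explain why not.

gcd(90, 75) = 15. If x ≡ 74 (mod 90) and x ≡ 34 (mod 75), then x ≡ 74 (mod 15) and x ≡ 34 (mod 15).
However 74 ≡ 14 and 34 ≡ 4 (mod 15), and 14 ≠ 4.
So no integer satisfies both congruences.

No such integer exists.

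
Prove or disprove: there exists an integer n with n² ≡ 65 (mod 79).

n = 67 works: 67² = 4489, and 4489 − 65 = 4424 = 56·79.

n = 67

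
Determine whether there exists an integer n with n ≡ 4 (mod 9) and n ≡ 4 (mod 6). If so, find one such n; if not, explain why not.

n = 4

The moduli are not coprime: gcd(9, 6) = 3. Compatibility requires 3 ∣ (4 − 4) = 0, which holds, so solutions exist.
The smallest candidate n = 4 works directly: 4 ≡ 4 (mod 6).
Verify: 4 = 0·9 + 4 and 4 = 0·6 + 4. ✓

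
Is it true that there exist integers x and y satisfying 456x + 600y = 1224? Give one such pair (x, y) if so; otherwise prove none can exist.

Since gcd(456, 600) = 24 and 1224 = 24·51, Bézout's identity guarantees a solution.
Dividing through by 24 reduces the equation to 19x + 25y = 51.
Euclidean algorithm: 25 = 1·19 + 6, 19 = 3·6 + 1, 6 = 6·1 + 0.
Unwinding: 1 = 19 − 3·6 = 19 − 3·(25 − 1·19) = −3·25 + 4·19, i.e. 19·4 + 25·(-3) = 1.
Multiplying through by 51: x = 4·51 = 204, y = (-3)·51 = -153 is a solution.
Shifting by a multiple of (25, −19) keeps it a solution: x = 204 − 8·25 = 4, y = -153 + 8·19 = -1.
Indeed 456·4 + 600·(-1) = 1824 − 600 = 1224.

x = 4, y = -1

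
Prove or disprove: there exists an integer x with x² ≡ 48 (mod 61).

x = 29 works: 29² = 841, and 841 − 48 = 793 = 13·61.

x = 29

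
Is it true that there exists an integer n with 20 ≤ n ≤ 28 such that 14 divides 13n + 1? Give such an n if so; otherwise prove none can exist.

No such integer n in that range exists.

For n = 20, 21, …, 28 the values of 13n + 1 modulo 14 are 9, 8, 7, 6, 5, 4, 3, 2, 1 respectively.
Since 0 is absent from this list, 14 ∤ 13n + 1 for every n with 20 ≤ n ≤ 28.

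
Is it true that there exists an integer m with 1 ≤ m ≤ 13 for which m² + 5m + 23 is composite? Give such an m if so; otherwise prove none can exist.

The values for m = 1, 2, …, 13 are 29, 37, 47, 59, 73, 89, 107, 127, 149, 173, 199, 227, 257, and each of these is prime.
So no value in the range makes the expression composite.

There is no such integer m in that range.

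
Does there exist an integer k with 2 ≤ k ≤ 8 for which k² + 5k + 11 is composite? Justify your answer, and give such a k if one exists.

k = 6

At k = 6: 6² + 5·6 + 11 = 77 = 7·11, which is composite.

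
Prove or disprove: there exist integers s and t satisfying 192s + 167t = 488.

s = 93, t = -104

192 and 167 are coprime, so 192s + 167t ranges over all of ℤ.
Dividing repeatedly: 192 = 1·167 + 25, 167 = 6·25 + 17, 25 = 1·17 + 8, 17 = 2·8 + 1, 8 = 8·1 + 0.
Back-substituting, 1 = 17 − 2·8 = 17 − 2·(25 − 1·17) = −2·25 + 3·17 = −2·25 + 3·(167 − 6·25) = 3·167 − 20·25 = 3·167 − 20·(192 − 1·167) = −20·192 + 23·167; that is, 192·(-20) + 167·23 = 1.
Multiplying through by 488: s = (-20)·488 = -9760, t = 23·488 = 11224 is a solution.
Shifting by a multiple of (167, −192) keeps it a solution: s = -9760 + 59·167 = 93, t = 11224 − 59·192 = -104.
Indeed 192·93 + 167·(-104) = 17856 − 17368 = 488.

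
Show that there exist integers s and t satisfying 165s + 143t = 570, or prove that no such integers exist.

Any value of 165s + 143t is a multiple of gcd(165, 143) = 11.
However 570 leaves remainder 9 on division by 11.
Hence no integers s, t satisfy the equation.

No, no such integers exist.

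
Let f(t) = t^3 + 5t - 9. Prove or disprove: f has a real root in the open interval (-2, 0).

No.

Evaluate at the endpoints: f(-2) = -27, f(0) = -9 — same sign (negative).
f'(t) = 3t^2 + 5 has discriminant 0² − 4·3·5 = -60 < 0, so f' has no real roots and is positive for every real t.
Hence f is strictly increasing on ℝ, and in particular on [-2, 0]. A strictly monotone function with same-sign endpoint values stays negative on the whole interval, so f has no zero in (-2, 0).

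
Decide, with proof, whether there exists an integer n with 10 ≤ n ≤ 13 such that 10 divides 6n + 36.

No such integer n in that range exists.

For n = 10, 11, 12, 13 the values of 6n + 36 modulo 10 are 6, 2, 8, 4 respectively.
The residue 0 does not occur, so no n in [10, 13] makes 6n + 36 a multiple of 10.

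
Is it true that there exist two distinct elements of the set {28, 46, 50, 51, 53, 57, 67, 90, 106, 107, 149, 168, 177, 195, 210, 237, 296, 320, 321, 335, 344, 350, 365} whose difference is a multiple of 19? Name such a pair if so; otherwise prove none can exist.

28 mod 19 = 9 and 237 mod 19 = 9, so 237 − 28 = 209 = 11·19.

28 and 237 are such a pair.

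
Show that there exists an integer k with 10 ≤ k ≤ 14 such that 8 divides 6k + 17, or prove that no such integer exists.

No, no such integer k in that range exists.

For k = 10, 11, …, 14 the values of 6k + 17 modulo 8 are 5, 3, 1, 7, 5 respectively.
None is 0, so 8 never divides 6k + 17 on this range.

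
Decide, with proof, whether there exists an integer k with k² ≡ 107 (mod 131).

k = 32

k = 32 works: 32² = 1024, and 1024 − 107 = 917 = 7·131.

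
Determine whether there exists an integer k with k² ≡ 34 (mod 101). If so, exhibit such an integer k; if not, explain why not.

No, no such integer exists.

101 is prime, so by Euler's criterion 34 is a square mod 101 iff 34^((101−1)/2) = 34^50 ≡ 1 (mod 101).
Squaring successively (mod 101): 34^2 = 1156 ≡ 45; 34^4 ≡ 45² = 2025 ≡ 5; 34^8 ≡ 5² = 25 ≡ 25; 34^16 ≡ 25² = 625 ≡ 19; 34^32 ≡ 19² = 361 ≡ 58.
Since 50 = 32 + 16 + 2, 34^50 ≡ 58 · 19 · 45; multiplying out mod 101: 58·19 = 1102 ≡ 92, then 92·45 = 4140 ≡ 100. Thus 34^50 ≡ 100 ≡ −1 (mod 101).
The value −1 means 34 is a non-residue modulo 101, so k² ≡ 34 (mod 101) is impossible.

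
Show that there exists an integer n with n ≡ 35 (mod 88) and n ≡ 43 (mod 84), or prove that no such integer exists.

n = 211

The moduli are not coprime: gcd(88, 84) = 4. Compatibility requires 4 ∣ (43 − 35) = 8, which holds, so solutions exist.
The integers ≡ 35 (mod 88) are 35, 123, 211, …; their remainders mod 84 are 35, 39, 43, so n = 211 is the first that is ≡ 43 (mod 84).
Indeed 211 ≡ 35 (mod 88) and 211 ≡ 43 (mod 84).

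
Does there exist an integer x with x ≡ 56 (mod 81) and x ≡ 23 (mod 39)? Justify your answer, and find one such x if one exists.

The moduli are not coprime: gcd(81, 39) = 3. Compatibility requires 3 ∣ (23 − 56) = -33, which holds, so solutions exist.
List candidates x ≡ 56 (mod 81): 56, 137, 218. Modulo 39 these are 17, 20, 23; 218 gives 23 as required.
Indeed 218 ≡ 56 (mod 81) and 218 ≡ 23 (mod 39).

x = 218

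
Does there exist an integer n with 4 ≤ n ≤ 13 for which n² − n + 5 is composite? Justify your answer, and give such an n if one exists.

n = 13

At n = 13: 13² − 13 + 5 = 161 = 7·23, which is composite.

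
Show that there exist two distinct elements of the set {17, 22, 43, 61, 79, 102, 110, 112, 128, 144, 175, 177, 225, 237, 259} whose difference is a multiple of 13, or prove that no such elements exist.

Both 17 and 43 leave remainder 4 on division by 13; their difference 26 = 2·13 is a multiple of 13.

17 and 43 are such a pair.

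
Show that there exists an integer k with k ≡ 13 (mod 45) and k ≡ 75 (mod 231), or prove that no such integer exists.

Both moduli are multiples of 3 = gcd(45, 231), so any solution would satisfy k ≡ 13 and k ≡ 75 modulo 3 simultaneously.
However 13 ≡ 1 and 75 ≡ 0 (mod 3), and 1 ≠ 0.
Hence the system has no solution.

There is no such integer.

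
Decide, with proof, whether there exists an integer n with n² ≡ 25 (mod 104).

n = 57

Take n = 57. Then 57² = 3249 = 31·104 + 25, so 57² ≡ 25 (mod 104).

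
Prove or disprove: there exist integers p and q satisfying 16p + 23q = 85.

p = 1, q = 3

16 and 23 are coprime, so 16p + 23q ranges over all of ℤ.
Run the Euclidean algorithm on 23 and 16: 23 = 1·16 + 7, 16 = 2·7 + 2, 7 = 3·2 + 1, 2 = 2·1 + 0.
Back-substituting, 1 = 7 − 3·2 = 7 − 3·(16 − 2·7) = −3·16 + 7·7 = −3·16 + 7·(23 − 1·16) = 7·23 − 10·16; that is, 16·(-10) + 23·7 = 1.
Times 85: 16·(-850) + 23·595 = 85, so (-850, 595) solves it.
The general solution is p = -850 + 23k, q = 595 − 16k; taking k = 37 gives the smaller pair p = 1, q = 3.
Check: 16·1 + 23·3 = 16 + 69 = 85. ✓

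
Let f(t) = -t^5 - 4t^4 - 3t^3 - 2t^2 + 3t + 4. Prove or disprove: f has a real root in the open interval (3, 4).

No.

The endpoint values f(3) = -653 and f(4) = -2256 are both negative. Claim: f(t) < 0 for every t in (3, 4).
Shift to the endpoint 3: with t = 3 + u (0 < u < 1), one computes f(3 + u) = -u^5 - 19u^4 - 141u^3 - 515u^2 - 927u - 653.
The nonzero coefficients here are all negative, so for u > 0 every term is negative (or zero), and the constant term -653 is strictly negative.
Therefore f(t) < 0 throughout (3, 4), and f has no zero there.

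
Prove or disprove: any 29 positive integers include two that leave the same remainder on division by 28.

Each integer lies in one of the 28 residue classes modulo 28.
Placing 29 integers into 28 classes, some class receives at least two — say a and b.
That is, a and b leave the same remainder on division by 28, as claimed.

True.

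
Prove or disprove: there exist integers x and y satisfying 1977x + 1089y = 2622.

Since gcd(1977, 1089) = 3 and 2622 = 3·874, Bézout's identity guarantees a solution.
Dividing through by 3 reduces the equation to 659x + 363y = 874.
Euclidean algorithm: 659 = 1·363 + 296, 363 = 1·296 + 67, 296 = 4·67 + 28, 67 = 2·28 + 11, 28 = 2·11 + 6, 11 = 1·6 + 5, 6 = 1·5 + 1, 5 = 5·1 + 0.
Back-substituting, 1 = 6 − 1·5 = 6 − (11 − 1·6) = −11 + 2·6 = −11 + 2·(28 − 2·11) = 2·28 − 5·11 = 2·28 − 5·(67 − 2·28) = −5·67 + 12·28 = −5·67 + 12·(296 − 4·67) = 12·296 − 53·67 = 12·296 − 53·(363 − 1·296) = −53·363 + 65·296 = −53·363 + 65·(659 − 1·363) = 65·659 − 118·363; that is, 659·65 + 363·(-118) = 1.
Times 874: 659·56810 + 363·(-103132) = 874, so (56810, -103132) solves it.
Shifting by a multiple of (363, −659) keeps it a solution: x = 56810 − 156·363 = 182, y = -103132 + 156·659 = -328.
Check: 1977·182 + 1089·(-328) = 359814 − 357192 = 2622. ✓

x = 182, y = -328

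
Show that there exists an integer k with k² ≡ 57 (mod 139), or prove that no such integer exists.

k = 14 works: 14² = 196, and 196 − 57 = 139 = 1·139.

k = 14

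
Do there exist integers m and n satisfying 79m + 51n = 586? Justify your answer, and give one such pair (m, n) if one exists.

79 and 51 are coprime, so 79m + 51n ranges over all of ℤ.
Euclidean algorithm: 79 = 1·51 + 28, 51 = 1·28 + 23, 28 = 1·23 + 5, 23 = 4·5 + 3, 5 = 1·3 + 2, 3 = 1·2 + 1, 2 = 2·1 + 0.
Working back up the chain: 1 = 3 − 1·2 = 3 − (5 − 1·3) = −5 + 2·3 = −5 + 2·(23 − 4·5) = 2·23 − 9·5 = 2·23 − 9·(28 − 1·23) = −9·28 + 11·23 = −9·28 + 11·(51 − 1·28) = 11·51 − 20·28 = 11·51 − 20·(79 − 1·51) = −20·79 + 31·51. So 79·(-20) + 51·31 = 1.
Times 586: 79·(-11720) + 51·18166 = 586, so (-11720, 18166) solves it.
Shifting by a multiple of (51, −79) keeps it a solution: m = -11720 + 230·51 = 10, n = 18166 − 230·79 = -4.
Check: 79·10 + 51·(-4) = 790 − 204 = 586. ✓

m = 10, n = -4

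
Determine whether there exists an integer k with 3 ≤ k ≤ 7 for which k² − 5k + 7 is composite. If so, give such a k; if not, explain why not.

k = 7

At k = 7: 7² − 5·7 + 7 = 21 = 3·7, which is composite.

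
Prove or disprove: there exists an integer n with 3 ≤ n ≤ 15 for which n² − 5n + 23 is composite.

There is no such integer n in that range.

The values for n = 3, 4, …, 15 are 17, 19, 23, 29, 37, 47, 59, 73, 89, 107, 127, 149, 173, and each of these is prime.
So no value in the range makes the expression composite.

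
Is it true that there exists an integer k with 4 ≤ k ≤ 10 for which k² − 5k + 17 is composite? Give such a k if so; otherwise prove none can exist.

No such integer k in that range exists.

The values for k = 4, 5, …, 10 are 13, 17, 23, 31, 41, 53, 67, and each of these is prime.
So no value in the range makes the expression composite.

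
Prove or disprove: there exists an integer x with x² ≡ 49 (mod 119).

Take x = 7. Then 7² = 49, and since 0 ≤ 49 < 119 this is already reduced: 7² ≡ 49 (mod 119).

x = 7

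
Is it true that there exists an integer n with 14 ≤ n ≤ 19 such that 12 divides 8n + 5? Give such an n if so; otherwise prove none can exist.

No such integer n in that range exists.

At n = 14, 8·14 + 5 = 117 ≡ 9 (mod 12), and each step in n adds 8, giving residues 9, 5, 1, 9, 5, 1 for n = 14, 15, …, 19.
The residue 0 does not occur, so no n in [14, 19] makes 8n + 5 a multiple of 12.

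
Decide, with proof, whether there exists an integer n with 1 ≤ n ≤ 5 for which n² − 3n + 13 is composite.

The values for n = 1, 2, …, 5 are 11, 11, 13, 17, 23, and each of these is prime.
So no value in the range makes the expression composite.

No, no such integer n in that range exists.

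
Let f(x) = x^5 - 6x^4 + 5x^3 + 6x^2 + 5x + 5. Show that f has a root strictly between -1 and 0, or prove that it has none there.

f(-1) = -6 and f(0) = 5, which have opposite signs.
f is continuous everywhere (it is a polynomial), in particular on [-1, 0].
By the Intermediate Value Theorem f must vanish at some point of (-1, 0).

Yes, f has a root in the interval.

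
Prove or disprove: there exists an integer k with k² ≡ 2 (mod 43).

There is no such integer.

Apply Euler's criterion with the prime 43: 2 is a quadratic residue iff 2^21 ≡ 1 (mod 43), and a non-residue iff it is ≡ −1.
Squaring successively (mod 43): 2^2 = 4 ≡ 4; 2^4 ≡ 4² = 16 ≡ 16; 2^8 ≡ 16² = 256 ≡ 41; 2^16 ≡ 41² = 1681 ≡ 4.
Since 21 = 16 + 4 + 1, 2^21 ≡ 4 · 16 · 2; multiplying out mod 43: 4·16 = 64 ≡ 21, then 21·2 = 42 ≡ 42. Thus 2^21 ≡ 42 ≡ −1 (mod 43).
By Euler's criterion 2 is a quadratic non-residue mod 43: no k satisfies k² ≡ 2 (mod 43).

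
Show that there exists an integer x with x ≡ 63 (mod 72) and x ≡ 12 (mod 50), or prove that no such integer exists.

No, no such integer exists.

gcd(72, 50) = 2. If x ≡ 63 (mod 72) and x ≡ 12 (mod 50), then x ≡ 63 (mod 2) and x ≡ 12 (mod 2).
These are incompatible: 63 − 12 = 51 is not divisible by 2.
Therefore no such x exists.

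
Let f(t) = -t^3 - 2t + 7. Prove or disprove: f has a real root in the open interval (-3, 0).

No such root exists.

Evaluate at the endpoints: f(-3) = 40, f(0) = 7 — same sign (positive).
f'(t) = -3t^2 - 2 has discriminant 0² − 4·(-3)·(-2) = -24 < 0, so f' has no real roots and is negative for every real t.
So f is strictly decreasing; between -3 and 0 its values lie between f(-3) = 40 and f(0) = 7, all positive. Therefore f has no root in (-3, 0).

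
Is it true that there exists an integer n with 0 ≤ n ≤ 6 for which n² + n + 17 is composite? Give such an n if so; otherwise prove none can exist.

There is no such integer n in that range.

The values for n = 0, 1, …, 6 are 17, 19, 23, 29, 37, 47, 59, and each of these is prime.
So no value in the range makes the expression composite.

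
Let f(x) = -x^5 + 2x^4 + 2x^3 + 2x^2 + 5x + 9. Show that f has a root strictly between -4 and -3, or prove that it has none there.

f has no root in that interval.

f(-4) = 1429 and f(-3) = 363, both positive, so a sign-change argument is unavailable; we show f keeps this sign on the whole interval.
Substitute x = -3 − u, where 0 < u < 1 on the interval. Expanding, f(-3 − u) = u^5 + 17u^4 + 112u^3 + 362u^2 + 574u + 363.
All 6 nonzero coefficients of this polynomial in u are positive; hence for u > 0 the value is a sum of positive terms (the constant 363 among them).
Therefore f(x) > 0 throughout (-4, -3), and f has no zero there.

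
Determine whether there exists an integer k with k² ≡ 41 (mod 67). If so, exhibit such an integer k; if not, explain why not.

67 is prime, so by Euler's criterion 41 is a square mod 67 iff 41^((67−1)/2) = 41^33 ≡ 1 (mod 67).
Repeated squaring mod 67: 41^2 = 1681 ≡ 6; 41^4 ≡ 6² = 36 ≡ 36; 41^8 ≡ 36² = 1296 ≡ 23; 41^16 ≡ 23² = 529 ≡ 60; 41^32 ≡ 60² = 3600 ≡ 49.
Since 33 = 32 + 1, 41^33 ≡ 49 · 41; multiplying out mod 67: 49·41 = 2009 ≡ 66. Thus 41^33 ≡ 66 ≡ −1 (mod 67).
By Euler's criterion 41 is a quadratic non-residue mod 67: no k satisfies k² ≡ 41 (mod 67).

No, no such integer exists.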